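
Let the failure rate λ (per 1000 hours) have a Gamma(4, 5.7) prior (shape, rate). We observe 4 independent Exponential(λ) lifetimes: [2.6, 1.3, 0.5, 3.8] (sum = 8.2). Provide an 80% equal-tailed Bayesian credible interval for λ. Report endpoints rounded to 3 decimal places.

Posterior: Gamma(4+4, 5.7+8.2) = Gamma(8, 13.9) (shape, rate).
Equal-tailed 80% interval: Gamma(8, 13.9) quantiles at 0.1 and 0.9.
Posterior mean ≈ 0.576, SD ≈ 0.203; a Normal approximation gives roughly [0.315, 0.836].
Exact: lower = 0.335; upper = 0.847.

[0.335, 0.847]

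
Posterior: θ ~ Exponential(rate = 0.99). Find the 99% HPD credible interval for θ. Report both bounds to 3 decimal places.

The exponential density is strictly decreasing on [0, ∞), so the HPD interval is anchored at 0: [0, q] with P(θ ≤ q) = 0.99.
q = −ln(1 − 0.99) / 0.99 = 4.6052 / 0.99 = 4.652.

[0.000, 4.652]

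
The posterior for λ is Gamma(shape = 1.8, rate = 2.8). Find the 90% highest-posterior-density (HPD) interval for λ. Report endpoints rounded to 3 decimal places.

The posterior is unimodal and skewed, so the HPD interval has equal density at both endpoints and is the shortest 90% interval.
Solving f(0.015) = f(1.290) with F(1.290) − F(0.015) = 0.90 gives [0.015, 1.290].
For comparison, the equal-tailed interval is [0.099, 1.577]; the HPD is narrower and shifted toward the mode.

[0.015, 1.290]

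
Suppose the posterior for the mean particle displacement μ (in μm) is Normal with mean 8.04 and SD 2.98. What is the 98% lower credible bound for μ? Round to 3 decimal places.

Need L with P(μ ≥ L) = 0.98: L = 8.04 − z_{0.02}·2.98.
z = 2.054; L = 8.04 − 2.054 × 2.98 = 1.920.

1.920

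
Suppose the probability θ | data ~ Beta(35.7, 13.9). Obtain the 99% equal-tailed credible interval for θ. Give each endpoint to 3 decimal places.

Posterior: Beta(35.7, 13.9).
Equal-tailed 99% interval: the 0.005 and 0.995 quantiles of Beta(35.7, 13.9).
Posterior mean ≈ 0.720, SD ≈ 0.063; a Normal approximation gives roughly [0.557, 0.882].
Exact: F⁻¹(0.005) = 0.544; F⁻¹(0.995) = 0.863.

[0.544, 0.863]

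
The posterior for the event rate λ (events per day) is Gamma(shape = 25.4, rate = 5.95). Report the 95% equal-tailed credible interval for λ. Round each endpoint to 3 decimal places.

[2.773, 6.082]

Posterior: Gamma(shape 25.4, rate 5.95).
Equal-tailed 95% interval: Gamma(25.4, 5.95) quantiles at 0.025 and 0.975.
Posterior mean ≈ 4.269, SD ≈ 0.847; a Normal approximation gives roughly [2.609, 5.929].
Exact: lower = 2.773; upper = 6.082.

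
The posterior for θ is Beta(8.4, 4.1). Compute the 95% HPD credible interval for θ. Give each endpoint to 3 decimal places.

The posterior is unimodal and skewed, so the HPD interval has equal density at both endpoints and is the shortest 95% interval.
Solving f(0.423) = f(0.907) with F(0.907) − F(0.423) = 0.95 gives [0.423, 0.907].
For comparison, the equal-tailed interval is [0.401, 0.891]; the HPD is narrower and shifted toward the mode.

[0.423, 0.907]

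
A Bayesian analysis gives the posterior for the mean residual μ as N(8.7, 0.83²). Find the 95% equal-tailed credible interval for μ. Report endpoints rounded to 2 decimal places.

The posterior is symmetric, so the 95% equal-tailed interval is μ = 8.7 ± z·0.83 with z = 1.960.
Half-width: 1.960 × 0.83 = 1.63.
8.7 − 1.63 = 7.07; 8.7 + 1.63 = 10.33.

[7.07, 10.33]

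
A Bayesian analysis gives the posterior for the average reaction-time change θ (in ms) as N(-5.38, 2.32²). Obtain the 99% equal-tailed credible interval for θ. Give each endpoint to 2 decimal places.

[-11.36, 0.60]

The posterior is symmetric, so the 99% equal-tailed interval is θ = -5.38 ± z·2.32 with z = 2.576.
Half-width: 2.576 × 2.32 = 5.98.
-5.38 − 5.98 = -11.36; -5.38 + 5.98 = 0.60.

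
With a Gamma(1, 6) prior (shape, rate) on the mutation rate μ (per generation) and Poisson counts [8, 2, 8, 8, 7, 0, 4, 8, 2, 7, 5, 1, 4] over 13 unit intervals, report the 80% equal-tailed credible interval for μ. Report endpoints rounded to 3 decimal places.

Posterior: Gamma(1+64, 6+13) = Gamma(65, 19) (shape, rate).
Equal-tailed 80% interval: Gamma(65, 19) quantiles at 0.1 and 0.9.
Posterior mean ≈ 3.421, SD ≈ 0.424; a Normal approximation gives roughly [2.877, 3.965].
Exact: lower = 2.890; upper = 3.975.

[2.890, 3.975]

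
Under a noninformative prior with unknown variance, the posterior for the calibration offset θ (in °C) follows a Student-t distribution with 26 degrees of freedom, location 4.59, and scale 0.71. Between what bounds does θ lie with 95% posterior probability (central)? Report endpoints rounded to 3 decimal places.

The t_26 distribution is symmetric; the 95% interval is 4.59 ± t·0.71 with t_{0.975,26} = 2.056.
Half-width: 2.056 × 0.71 = 1.459.
4.59 − 1.459 = 3.131; 4.59 + 1.459 = 6.049.

[3.131, 6.049]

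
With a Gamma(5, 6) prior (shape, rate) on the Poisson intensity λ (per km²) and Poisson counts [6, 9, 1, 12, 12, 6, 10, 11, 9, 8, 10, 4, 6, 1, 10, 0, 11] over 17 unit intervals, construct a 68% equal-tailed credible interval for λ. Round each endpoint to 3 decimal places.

Posterior: Gamma(5+126, 6+17) = Gamma(131, 23) (shape, rate).
Equal-tailed 68% interval: Gamma(131, 23) quantiles at 0.16 and 0.84.
Posterior mean ≈ 5.696, SD ≈ 0.498; a Normal approximation gives roughly [5.201, 6.191].
Exact: lower = 5.201; upper = 6.190.

[5.201, 6.190]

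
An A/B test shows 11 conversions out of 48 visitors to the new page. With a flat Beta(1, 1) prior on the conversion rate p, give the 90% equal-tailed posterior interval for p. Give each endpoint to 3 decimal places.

Posterior: Beta(1+11, 1+37) = Beta(12, 38).
Equal-tailed 90% interval: the 0.05 and 0.95 quantiles of Beta(12, 38).
Posterior mean ≈ 0.240, SD ≈ 0.060; a Normal approximation gives roughly [0.142, 0.338].
Exact: F⁻¹(0.05) = 0.148; F⁻¹(0.95) = 0.344.

[0.148, 0.344]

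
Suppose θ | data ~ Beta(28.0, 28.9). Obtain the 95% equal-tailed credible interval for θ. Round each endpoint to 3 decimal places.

Posterior: Beta(28.0, 28.9).
Equal-tailed 95% interval: the 0.025 and 0.975 quantiles of Beta(28.0, 28.9).
Posterior mean ≈ 0.492, SD ≈ 0.066; a Normal approximation gives roughly [0.363, 0.621].
Exact: F⁻¹(0.025) = 0.364; F⁻¹(0.975) = 0.621.

[0.364, 0.621]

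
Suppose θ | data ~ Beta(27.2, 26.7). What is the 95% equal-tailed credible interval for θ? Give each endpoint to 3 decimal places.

[0.373, 0.636]

Posterior: Beta(27.2, 26.7).
Equal-tailed 95% interval: the 0.025 and 0.975 quantiles of Beta(27.2, 26.7).
Posterior mean ≈ 0.505, SD ≈ 0.067; a Normal approximation gives roughly [0.372, 0.637].
Exact: F⁻¹(0.025) = 0.373; F⁻¹(0.975) = 0.636.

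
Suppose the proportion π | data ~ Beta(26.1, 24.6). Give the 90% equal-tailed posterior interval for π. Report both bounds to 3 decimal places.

Posterior: Beta(26.1, 24.6).
Equal-tailed 90% interval: the 0.05 and 0.95 quantiles of Beta(26.1, 24.6).
Posterior mean ≈ 0.515, SD ≈ 0.070; a Normal approximation gives roughly [0.400, 0.629].
Exact: F⁻¹(0.05) = 0.400; F⁻¹(0.95) = 0.629.

[0.400, 0.629]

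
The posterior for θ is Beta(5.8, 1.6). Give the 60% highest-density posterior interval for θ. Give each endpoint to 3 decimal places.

[0.750, 0.967]

The posterior is unimodal and skewed, so the HPD interval has equal density at both endpoints and is the shortest 60% interval.
Solving f(0.750) = f(0.967) with F(0.967) − F(0.750) = 0.60 gives [0.750, 0.967].
For comparison, the equal-tailed interval is [0.667, 0.911]; the HPD is narrower and shifted toward the mode.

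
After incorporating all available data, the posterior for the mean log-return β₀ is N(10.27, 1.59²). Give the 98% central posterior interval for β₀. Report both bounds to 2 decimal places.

[6.57, 13.97]

The posterior is symmetric, so the 98% equal-tailed interval is β₀ = 10.27 ± z·1.59 with z = 2.326.
Half-width: 2.326 × 1.59 = 3.70.
10.27 − 3.70 = 6.57; 10.27 + 3.70 = 13.97.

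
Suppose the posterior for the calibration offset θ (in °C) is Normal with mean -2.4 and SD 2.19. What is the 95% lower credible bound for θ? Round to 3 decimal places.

-6.002

Need L with P(θ ≥ L) = 0.95: L = -2.4 − z_{0.05}·2.19.
z = 1.645; L = -2.4 − 1.645 × 2.19 = -6.002.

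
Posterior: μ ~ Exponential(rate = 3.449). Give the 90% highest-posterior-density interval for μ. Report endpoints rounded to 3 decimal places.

[0.000, 0.668]

The exponential density is strictly decreasing on [0, ∞), so the HPD interval is anchored at 0: [0, q] with P(μ ≤ q) = 0.90.
q = −ln(1 − 0.90) / 3.449 = 2.3026 / 3.449 = 0.668.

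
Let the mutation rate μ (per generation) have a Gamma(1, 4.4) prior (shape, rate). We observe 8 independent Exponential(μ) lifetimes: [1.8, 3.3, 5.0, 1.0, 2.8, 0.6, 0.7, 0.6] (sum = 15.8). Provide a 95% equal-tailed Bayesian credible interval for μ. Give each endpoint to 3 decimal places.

Posterior: Gamma(1+8, 4.4+15.8) = Gamma(9, 20.2) (shape, rate).
Equal-tailed 95% interval: Gamma(9, 20.2) quantiles at 0.025 and 0.975.
Posterior mean ≈ 0.446, SD ≈ 0.149; a Normal approximation gives roughly [0.154, 0.737].
Exact: lower = 0.204; upper = 0.780.

[0.204, 0.780]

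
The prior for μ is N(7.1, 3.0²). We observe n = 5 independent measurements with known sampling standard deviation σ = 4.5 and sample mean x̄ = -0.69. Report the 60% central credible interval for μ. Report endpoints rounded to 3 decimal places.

Posterior precision = 1/3.0² + 5/4.5² = 0.1111 + 0.2469 = 0.3580, so posterior SD = 1.6713.
Posterior mean = (7.1/3.0² + 5·-0.69/4.5²) / 0.3580 = 1.7276.
Interval: 1.7276 ± 0.842 × 1.6713 → [0.321, 3.134].

[0.321, 3.134]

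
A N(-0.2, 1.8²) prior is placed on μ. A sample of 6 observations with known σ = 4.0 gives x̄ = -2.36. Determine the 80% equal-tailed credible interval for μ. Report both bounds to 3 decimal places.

Posterior precision = 1/1.8² + 6/4.0² = 0.3086 + 0.3750 = 0.6836, so posterior SD = 1.2094.
Posterior mean = (-0.2/1.8² + 6·-2.36/4.0²) / 0.6836 = -1.3848.
Interval: -1.3848 ± 1.282 × 1.2094 → [-2.935, 0.165].

[-2.935, 0.165]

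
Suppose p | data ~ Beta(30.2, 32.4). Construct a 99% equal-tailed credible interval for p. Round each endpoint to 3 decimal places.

Posterior: Beta(30.2, 32.4).
Equal-tailed 99% interval: the 0.005 and 0.995 quantiles of Beta(30.2, 32.4).
Posterior mean ≈ 0.482, SD ≈ 0.063; a Normal approximation gives roughly [0.321, 0.644].
Exact: F⁻¹(0.005) = 0.324; F⁻¹(0.995) = 0.643.

[0.324, 0.643]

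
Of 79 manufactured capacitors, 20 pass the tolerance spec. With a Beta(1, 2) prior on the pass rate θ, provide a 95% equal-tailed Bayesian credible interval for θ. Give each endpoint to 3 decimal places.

[0.168, 0.355]

Posterior: Beta(1+20, 2+59) = Beta(21, 61).
Equal-tailed 95% interval: the 0.025 and 0.975 quantiles of Beta(21, 61).
Posterior mean ≈ 0.256, SD ≈ 0.048; a Normal approximation gives roughly [0.162, 0.350].
Exact: F⁻¹(0.025) = 0.168; F⁻¹(0.975) = 0.355.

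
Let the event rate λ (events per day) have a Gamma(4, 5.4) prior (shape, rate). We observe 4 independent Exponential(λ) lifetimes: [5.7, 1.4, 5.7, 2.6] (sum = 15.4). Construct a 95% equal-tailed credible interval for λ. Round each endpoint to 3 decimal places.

Posterior: Gamma(4+4, 5.4+15.4) = Gamma(8, 20.8) (shape, rate).
Equal-tailed 95% interval: Gamma(8, 20.8) quantiles at 0.025 and 0.975.
Posterior mean ≈ 0.385, SD ≈ 0.136; a Normal approximation gives roughly [0.118, 0.651].
Exact: lower = 0.166; upper = 0.693.

[0.166, 0.693]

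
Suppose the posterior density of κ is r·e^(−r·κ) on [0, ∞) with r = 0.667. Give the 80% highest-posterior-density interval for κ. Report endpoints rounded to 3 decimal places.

The exponential density is strictly decreasing on [0, ∞), so the HPD interval is anchored at 0: [0, q] with P(κ ≤ q) = 0.80.
q = −ln(1 − 0.80) / 0.667 = 1.6094 / 0.667 = 2.413.

[0.000, 2.413]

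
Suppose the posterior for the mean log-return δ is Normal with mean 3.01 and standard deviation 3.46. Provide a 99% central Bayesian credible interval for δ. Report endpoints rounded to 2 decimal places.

The posterior is symmetric, so the 99% equal-tailed interval is δ = 3.01 ± z·3.46 with z = 2.576.
Half-width: 2.576 × 3.46 = 8.91.
3.01 − 8.91 = -5.90; 3.01 + 8.91 = 11.92.

[-5.90, 11.92]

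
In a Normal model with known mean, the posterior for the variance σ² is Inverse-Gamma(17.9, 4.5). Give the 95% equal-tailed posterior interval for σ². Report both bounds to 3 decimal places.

[0.166, 0.425]

Inverse-Gamma(17.9, 4.5) quantiles: F⁻¹(0.025) and F⁻¹(0.975).
Equivalently, 1/σ² ~ Gamma(17.9, rate = 4.5); invert its 0.975 and 0.025 quantiles.
Posterior mean ≈ 0.266, SD ≈ 0.067; a Normal approximation gives roughly [0.135, 0.397].
Exact: lower = 0.166; upper = 0.425.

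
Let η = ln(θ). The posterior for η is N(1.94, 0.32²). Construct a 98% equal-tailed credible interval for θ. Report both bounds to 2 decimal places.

[3.31, 14.65]

On the log scale the 98% interval is 1.94 ± 2.326 × 0.32 = [1.1956, 2.6844].
Exponentiate: [e^1.1956, e^2.6844] = [3.31, 14.65].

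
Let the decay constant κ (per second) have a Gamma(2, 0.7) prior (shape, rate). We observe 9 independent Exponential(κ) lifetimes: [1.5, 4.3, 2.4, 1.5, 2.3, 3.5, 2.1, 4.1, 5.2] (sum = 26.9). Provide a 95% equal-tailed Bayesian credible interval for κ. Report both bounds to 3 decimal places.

[0.199, 0.666]

Posterior: Gamma(2+9, 0.7+26.9) = Gamma(11, 27.6) (shape, rate).
Equal-tailed 95% interval: Gamma(11, 27.6) quantiles at 0.025 and 0.975.
Posterior mean ≈ 0.399, SD ≈ 0.120; a Normal approximation gives roughly [0.163, 0.634].
Exact: lower = 0.199; upper = 0.666.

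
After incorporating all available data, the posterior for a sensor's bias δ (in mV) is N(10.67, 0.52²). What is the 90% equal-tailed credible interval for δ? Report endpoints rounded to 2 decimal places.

The posterior is symmetric, so the 90% equal-tailed interval is δ = 10.67 ± z·0.52 with z = 1.645.
Half-width: 1.645 × 0.52 = 0.86.
10.67 − 0.86 = 9.81; 10.67 + 0.86 = 11.53.

[9.81, 11.53]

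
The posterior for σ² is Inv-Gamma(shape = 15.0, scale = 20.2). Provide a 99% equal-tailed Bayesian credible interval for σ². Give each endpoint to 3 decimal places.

Inverse-Gamma(15.0, 20.2) quantiles: F⁻¹(0.005) and F⁻¹(0.995).
Equivalently, 1/σ² ~ Gamma(15.0, rate = 20.2); invert its 0.995 and 0.005 quantiles.
Posterior mean ≈ 1.443, SD ≈ 0.400; a Normal approximation gives roughly [0.412, 2.474].
Exact: lower = 0.753; upper = 2.930.

[0.753, 2.930]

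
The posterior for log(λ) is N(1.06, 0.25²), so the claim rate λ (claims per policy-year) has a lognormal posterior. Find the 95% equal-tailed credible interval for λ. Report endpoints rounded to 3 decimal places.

On the log scale the 95% interval is 1.06 ± 1.960 × 0.25 = [0.5700, 1.5500].
Exponentiate: [e^0.5700, e^1.5500] = [1.768, 4.711].

[1.768, 4.711]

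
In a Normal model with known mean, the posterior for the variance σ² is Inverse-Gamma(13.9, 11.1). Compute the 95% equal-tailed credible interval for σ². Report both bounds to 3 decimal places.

[0.502, 1.464]

Inverse-Gamma(13.9, 11.1) quantiles: F⁻¹(0.025) and F⁻¹(0.975).
Equivalently, 1/σ² ~ Gamma(13.9, rate = 11.1); invert its 0.975 and 0.025 quantiles.
Posterior mean ≈ 0.860, SD ≈ 0.249; a Normal approximation gives roughly [0.372, 1.349].
Exact: lower = 0.502; upper = 1.464.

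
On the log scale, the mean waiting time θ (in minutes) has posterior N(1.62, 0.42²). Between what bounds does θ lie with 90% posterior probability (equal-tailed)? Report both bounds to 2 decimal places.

On the log scale the 90% interval is 1.62 ± 1.645 × 0.42 = [0.9292, 2.3108].
Exponentiate: [e^0.9292, e^2.3108] = [2.53, 10.08].

[2.53, 10.08]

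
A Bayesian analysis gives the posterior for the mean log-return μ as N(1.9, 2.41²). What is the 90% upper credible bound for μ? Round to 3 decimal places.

4.989

Need U with P(μ ≤ U) = 0.90: U = 1.9 + z_{0.1}·2.41.
z = 1.282; U = 1.9 + 1.282 × 2.41 = 4.989.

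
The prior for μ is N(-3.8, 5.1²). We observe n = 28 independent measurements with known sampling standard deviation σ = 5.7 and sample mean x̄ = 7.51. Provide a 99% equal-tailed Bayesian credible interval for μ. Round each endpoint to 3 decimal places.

[4.312, 9.742]

Posterior precision = 1/5.1² + 28/5.7² = 0.0384 + 0.8618 = 0.9003, so posterior SD = 1.0539.
Posterior mean = (-3.8/5.1² + 28·7.51/5.7²) / 0.9003 = 7.0270.
Interval: 7.0270 ± 2.576 × 1.0539 → [4.312, 9.742].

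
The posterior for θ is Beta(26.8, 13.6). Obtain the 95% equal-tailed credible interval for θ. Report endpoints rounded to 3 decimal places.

[0.513, 0.799]

Posterior: Beta(26.8, 13.6).
Equal-tailed 95% interval: the 0.025 and 0.975 quantiles of Beta(26.8, 13.6).
Posterior mean ≈ 0.663, SD ≈ 0.073; a Normal approximation gives roughly [0.519, 0.807].
Exact: F⁻¹(0.025) = 0.513; F⁻¹(0.975) = 0.799.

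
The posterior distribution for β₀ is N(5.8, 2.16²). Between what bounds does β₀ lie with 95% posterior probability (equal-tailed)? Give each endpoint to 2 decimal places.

[1.57, 10.03]

The posterior is symmetric, so the 95% equal-tailed interval is β₀ = 5.8 ± z·2.16 with z = 1.960.
Half-width: 1.960 × 2.16 = 4.23.
5.8 − 4.23 = 1.57; 5.8 + 4.23 = 10.03.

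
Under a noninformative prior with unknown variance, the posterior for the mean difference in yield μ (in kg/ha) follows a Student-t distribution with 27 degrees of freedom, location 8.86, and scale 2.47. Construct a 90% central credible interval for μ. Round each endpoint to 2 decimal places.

The t_27 distribution is symmetric; the 90% interval is 8.86 ± t·2.47 with t_{0.95,27} = 1.703.
Half-width: 1.703 × 2.47 = 4.21.
8.86 − 4.21 = 4.65; 8.86 + 4.21 = 13.07.

[4.65, 13.07]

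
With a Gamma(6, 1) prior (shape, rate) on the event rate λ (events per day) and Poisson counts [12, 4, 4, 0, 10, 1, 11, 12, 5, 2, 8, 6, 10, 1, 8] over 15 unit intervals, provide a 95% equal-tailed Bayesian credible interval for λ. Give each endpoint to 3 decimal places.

Posterior: Gamma(6+94, 1+15) = Gamma(100, 16) (shape, rate).
Equal-tailed 95% interval: Gamma(100, 16) quantiles at 0.025 and 0.975.
Posterior mean ≈ 6.250, SD ≈ 0.625; a Normal approximation gives roughly [5.025, 7.475].
Exact: lower = 5.085; upper = 7.533.

[5.085, 7.533]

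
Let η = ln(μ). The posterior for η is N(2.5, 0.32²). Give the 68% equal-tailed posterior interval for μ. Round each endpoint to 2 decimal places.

On the log scale the 68% interval is 2.5 ± 0.994 × 0.32 = [2.1818, 2.8182].
Exponentiate: [e^2.1818, e^2.8182] = [8.86, 16.75].

[8.86, 16.75]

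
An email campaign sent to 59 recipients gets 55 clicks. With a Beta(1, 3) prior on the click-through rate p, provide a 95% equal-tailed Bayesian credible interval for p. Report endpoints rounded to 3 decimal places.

Posterior: Beta(1+55, 3+4) = Beta(56, 7).
Equal-tailed 95% interval: the 0.025 and 0.975 quantiles of Beta(56, 7).
Posterior mean ≈ 0.889, SD ≈ 0.039; a Normal approximation gives roughly [0.812, 0.966].
Exact: F⁻¹(0.025) = 0.801; F⁻¹(0.975) = 0.953.

[0.801, 0.953]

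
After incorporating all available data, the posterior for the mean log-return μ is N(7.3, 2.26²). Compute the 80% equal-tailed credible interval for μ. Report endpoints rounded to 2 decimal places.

[4.40, 10.20]

The posterior is symmetric, so the 80% equal-tailed interval is μ = 7.3 ± z·2.26 with z = 1.282.
Half-width: 1.282 × 2.26 = 2.90.
7.3 − 2.90 = 4.40; 7.3 + 2.90 = 10.20.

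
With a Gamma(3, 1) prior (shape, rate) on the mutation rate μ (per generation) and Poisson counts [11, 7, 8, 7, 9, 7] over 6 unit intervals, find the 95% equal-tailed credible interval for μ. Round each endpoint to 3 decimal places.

Posterior: Gamma(3+49, 1+6) = Gamma(52, 7) (shape, rate).
Equal-tailed 95% interval: Gamma(52, 7) quantiles at 0.025 and 0.975.
Posterior mean ≈ 7.429, SD ≈ 1.030; a Normal approximation gives roughly [5.409, 9.448].
Exact: lower = 5.548; upper = 9.579.

[5.548, 9.579]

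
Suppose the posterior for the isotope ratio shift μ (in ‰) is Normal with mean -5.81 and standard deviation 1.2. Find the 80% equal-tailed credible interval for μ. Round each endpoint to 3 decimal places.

[-7.348, -4.272]

The posterior is symmetric, so the 80% equal-tailed interval is μ = -5.81 ± z·1.2 with z = 1.282.
Half-width: 1.282 × 1.2 = 1.538.
-5.81 − 1.538 = -7.348; -5.81 + 1.538 = -4.272.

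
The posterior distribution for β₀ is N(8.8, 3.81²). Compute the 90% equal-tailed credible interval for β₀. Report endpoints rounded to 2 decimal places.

The posterior is symmetric, so the 90% equal-tailed interval is β₀ = 8.8 ± z·3.81 with z = 1.645.
Half-width: 1.645 × 3.81 = 6.27.
8.8 − 6.27 = 2.53; 8.8 + 6.27 = 15.07.

[2.53, 15.07]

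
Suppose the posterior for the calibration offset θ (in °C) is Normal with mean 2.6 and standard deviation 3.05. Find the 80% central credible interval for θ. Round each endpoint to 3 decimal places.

[-1.309, 6.509]

The posterior is symmetric, so the 80% equal-tailed interval is θ = 2.6 ± z·3.05 with z = 1.282.
Half-width: 1.282 × 3.05 = 3.909.
2.6 − 3.909 = -1.309; 2.6 + 3.909 = 6.509.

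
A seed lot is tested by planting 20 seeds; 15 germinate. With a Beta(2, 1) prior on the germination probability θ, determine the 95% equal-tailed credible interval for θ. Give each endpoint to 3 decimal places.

[0.546, 0.893]

Posterior: Beta(2+15, 1+5) = Beta(17, 6).
Equal-tailed 95% interval: the 0.025 and 0.975 quantiles of Beta(17, 6).
Posterior mean ≈ 0.739, SD ≈ 0.090; a Normal approximation gives roughly [0.563, 0.915].
Exact: F⁻¹(0.025) = 0.546; F⁻¹(0.975) = 0.893.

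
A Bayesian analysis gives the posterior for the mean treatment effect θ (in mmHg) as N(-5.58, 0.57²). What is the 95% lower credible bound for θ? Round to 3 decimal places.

Need L with P(θ ≥ L) = 0.95: L = -5.58 − z_{0.05}·0.57.
z = 1.645; L = -5.58 − 1.645 × 0.57 = -6.518.

-6.518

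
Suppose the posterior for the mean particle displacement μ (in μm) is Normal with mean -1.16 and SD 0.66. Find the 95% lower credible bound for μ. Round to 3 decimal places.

-2.246

Need L with P(μ ≥ L) = 0.95: L = -1.16 − z_{0.05}·0.66.
z = 1.645; L = -1.16 − 1.645 × 0.66 = -2.246.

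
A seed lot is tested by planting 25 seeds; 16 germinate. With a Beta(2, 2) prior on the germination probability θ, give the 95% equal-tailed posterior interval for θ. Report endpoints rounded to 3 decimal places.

[0.441, 0.785]

Posterior: Beta(2+16, 2+9) = Beta(18, 11).
Equal-tailed 95% interval: the 0.025 and 0.975 quantiles of Beta(18, 11).
Posterior mean ≈ 0.621, SD ≈ 0.089; a Normal approximation gives roughly [0.447, 0.794].
Exact: F⁻¹(0.025) = 0.441; F⁻¹(0.975) = 0.785.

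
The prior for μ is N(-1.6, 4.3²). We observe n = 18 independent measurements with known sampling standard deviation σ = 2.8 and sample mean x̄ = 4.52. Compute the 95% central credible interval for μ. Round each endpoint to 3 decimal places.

Posterior precision = 1/4.3² + 18/2.8² = 0.0541 + 2.2959 = 2.3500, so posterior SD = 0.6523.
Posterior mean = (-1.6/4.3² + 18·4.52/2.8²) / 2.3500 = 4.3792.
Interval: 4.3792 ± 1.960 × 0.6523 → [3.101, 5.658].

[3.101, 5.658]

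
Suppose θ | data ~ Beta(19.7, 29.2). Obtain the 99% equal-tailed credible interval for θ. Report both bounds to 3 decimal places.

[0.235, 0.586]

Posterior: Beta(19.7, 29.2).
Equal-tailed 99% interval: the 0.005 and 0.995 quantiles of Beta(19.7, 29.2).
Posterior mean ≈ 0.403, SD ≈ 0.069; a Normal approximation gives roughly [0.224, 0.582].
Exact: F⁻¹(0.005) = 0.235; F⁻¹(0.995) = 0.586.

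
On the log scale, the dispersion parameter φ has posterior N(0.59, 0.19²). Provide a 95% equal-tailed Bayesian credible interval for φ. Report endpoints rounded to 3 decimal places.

[1.243, 2.618]

On the log scale the 95% interval is 0.59 ± 1.960 × 0.19 = [0.2176, 0.9624].
Exponentiate: [e^0.2176, e^0.9624] = [1.243, 2.618].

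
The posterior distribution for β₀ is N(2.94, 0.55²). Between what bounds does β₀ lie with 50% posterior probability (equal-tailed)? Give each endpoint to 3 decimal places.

The posterior is symmetric, so the 50% equal-tailed interval is β₀ = 2.94 ± z·0.55 with z = 0.674.
Half-width: 0.674 × 0.55 = 0.371.
2.94 − 0.371 = 2.569; 2.94 + 0.371 = 3.311.

[2.569, 3.311]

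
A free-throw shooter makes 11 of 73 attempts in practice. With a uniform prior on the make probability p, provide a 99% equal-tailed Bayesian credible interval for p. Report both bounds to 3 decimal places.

[0.070, 0.284]

Posterior: Beta(1+11, 1+62) = Beta(12, 63).
Equal-tailed 99% interval: the 0.005 and 0.995 quantiles of Beta(12, 63).
Posterior mean ≈ 0.160, SD ≈ 0.042; a Normal approximation gives roughly [0.052, 0.268].
Exact: F⁻¹(0.005) = 0.070; F⁻¹(0.995) = 0.284.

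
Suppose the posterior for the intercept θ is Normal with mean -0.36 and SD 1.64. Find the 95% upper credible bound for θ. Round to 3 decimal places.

2.338

Need U with P(θ ≤ U) = 0.95: U = -0.36 + z_{0.05}·1.64.
z = 1.645; U = -0.36 + 1.645 × 1.64 = 2.338.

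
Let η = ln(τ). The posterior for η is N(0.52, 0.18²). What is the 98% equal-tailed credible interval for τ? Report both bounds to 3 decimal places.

On the log scale the 98% interval is 0.52 ± 2.326 × 0.18 = [0.1013, 0.9387].
Exponentiate: [e^0.1013, e^0.9387] = [1.107, 2.557].

[1.107, 2.557]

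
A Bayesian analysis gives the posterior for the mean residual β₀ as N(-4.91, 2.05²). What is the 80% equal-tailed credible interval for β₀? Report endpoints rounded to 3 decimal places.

The posterior is symmetric, so the 80% equal-tailed interval is β₀ = -4.91 ± z·2.05 with z = 1.282.
Half-width: 1.282 × 2.05 = 2.627.
-4.91 − 2.627 = -7.537; -4.91 + 2.627 = -2.283.

[-7.537, -2.283]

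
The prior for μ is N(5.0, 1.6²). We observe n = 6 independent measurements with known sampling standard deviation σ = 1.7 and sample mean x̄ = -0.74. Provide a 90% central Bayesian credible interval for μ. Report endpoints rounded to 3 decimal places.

[-0.878, 1.216]

Posterior precision = 1/1.6² + 6/1.7² = 0.3906 + 2.0761 = 2.4667, so posterior SD = 0.6367.
Posterior mean = (5.0/1.6² + 6·-0.74/1.7²) / 2.4667 = 0.1690.
Interval: 0.1690 ± 1.645 × 0.6367 → [-0.878, 1.216].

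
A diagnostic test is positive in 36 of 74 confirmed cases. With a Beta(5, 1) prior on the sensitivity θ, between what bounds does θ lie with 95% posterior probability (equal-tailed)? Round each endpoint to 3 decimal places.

[0.404, 0.621]

Posterior: Beta(5+36, 1+38) = Beta(41, 39).
Equal-tailed 95% interval: the 0.025 and 0.975 quantiles of Beta(41, 39).
Posterior mean ≈ 0.512, SD ≈ 0.056; a Normal approximation gives roughly [0.404, 0.621].
Exact: F⁻¹(0.025) = 0.404; F⁻¹(0.975) = 0.621.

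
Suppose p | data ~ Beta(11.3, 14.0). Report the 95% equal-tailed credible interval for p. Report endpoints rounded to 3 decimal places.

Posterior: Beta(11.3, 14.0).
Equal-tailed 95% interval: the 0.025 and 0.975 quantiles of Beta(11.3, 14.0).
Posterior mean ≈ 0.447, SD ≈ 0.097; a Normal approximation gives roughly [0.257, 0.637].
Exact: F⁻¹(0.025) = 0.262; F⁻¹(0.975) = 0.639.

[0.262, 0.639]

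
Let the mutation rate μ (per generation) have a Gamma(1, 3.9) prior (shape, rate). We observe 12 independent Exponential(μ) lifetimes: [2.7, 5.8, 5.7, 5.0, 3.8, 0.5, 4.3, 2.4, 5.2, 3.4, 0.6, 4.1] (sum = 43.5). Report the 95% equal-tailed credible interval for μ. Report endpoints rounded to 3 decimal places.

Posterior: Gamma(1+12, 3.9+43.5) = Gamma(13, 47.4) (shape, rate).
Equal-tailed 95% interval: Gamma(13, 47.4) quantiles at 0.025 and 0.975.
Posterior mean ≈ 0.274, SD ≈ 0.076; a Normal approximation gives roughly [0.125, 0.423].
Exact: lower = 0.146; upper = 0.442.

[0.146, 0.442]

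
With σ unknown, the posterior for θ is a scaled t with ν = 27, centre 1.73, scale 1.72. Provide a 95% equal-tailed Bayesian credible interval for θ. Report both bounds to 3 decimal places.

[-1.799, 5.259]

The t_27 distribution is symmetric; the 95% interval is 1.73 ± t·1.72 with t_{0.975,27} = 2.052.
Half-width: 2.052 × 1.72 = 3.529.
1.73 − 3.529 = -1.799; 1.73 + 3.529 = 5.259.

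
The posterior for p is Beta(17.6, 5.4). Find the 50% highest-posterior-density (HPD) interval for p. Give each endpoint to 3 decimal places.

The posterior is unimodal and skewed, so the HPD interval has equal density at both endpoints and is the shortest 50% interval.
Solving f(0.728) = f(0.845) with F(0.845) − F(0.728) = 0.50 gives [0.728, 0.845].
For comparison, the equal-tailed interval is [0.710, 0.829]; the HPD is narrower and shifted toward the mode.

[0.728, 0.845]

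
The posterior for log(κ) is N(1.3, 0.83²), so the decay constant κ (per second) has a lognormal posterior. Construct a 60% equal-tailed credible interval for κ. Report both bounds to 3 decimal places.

On the log scale the 60% interval is 1.3 ± 0.842 × 0.83 = [0.6015, 1.9985].
Exponentiate: [e^0.6015, e^1.9985] = [1.825, 7.378].

[1.825, 7.378]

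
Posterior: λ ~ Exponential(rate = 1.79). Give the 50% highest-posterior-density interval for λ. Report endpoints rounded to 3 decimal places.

The exponential density is strictly decreasing on [0, ∞), so the HPD interval is anchored at 0: [0, q] with P(λ ≤ q) = 0.50.
q = −ln(1 − 0.50) / 1.79 = 0.6931 / 1.79 = 0.387.

[0.000, 0.387]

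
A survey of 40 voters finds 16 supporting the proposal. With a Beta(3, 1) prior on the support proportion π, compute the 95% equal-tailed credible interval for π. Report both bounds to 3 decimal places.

[0.291, 0.579]

Posterior: Beta(3+16, 1+24) = Beta(19, 25).
Equal-tailed 95% interval: the 0.025 and 0.975 quantiles of Beta(19, 25).
Posterior mean ≈ 0.432, SD ≈ 0.074; a Normal approximation gives roughly [0.287, 0.577].
Exact: F⁻¹(0.025) = 0.291; F⁻¹(0.975) = 0.579.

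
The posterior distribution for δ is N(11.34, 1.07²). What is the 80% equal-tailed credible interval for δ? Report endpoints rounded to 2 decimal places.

The posterior is symmetric, so the 80% equal-tailed interval is δ = 11.34 ± z·1.07 with z = 1.282.
Half-width: 1.282 × 1.07 = 1.37.
11.34 − 1.37 = 9.97; 11.34 + 1.37 = 12.71.

[9.97, 12.71]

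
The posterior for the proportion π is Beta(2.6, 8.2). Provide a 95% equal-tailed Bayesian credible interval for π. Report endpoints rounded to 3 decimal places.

Posterior: Beta(2.6, 8.2).
Equal-tailed 95% interval: the 0.025 and 0.975 quantiles of Beta(2.6, 8.2).
Posterior mean ≈ 0.241, SD ≈ 0.124; a Normal approximation gives roughly [-0.003, 0.485].
Exact: F⁻¹(0.025) = 0.049; F⁻¹(0.975) = 0.522.

[0.049, 0.522]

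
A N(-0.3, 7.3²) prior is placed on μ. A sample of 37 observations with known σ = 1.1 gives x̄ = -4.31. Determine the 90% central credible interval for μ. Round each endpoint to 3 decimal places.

[-4.605, -4.010]

Posterior precision = 1/7.3² + 37/1.1² = 0.0188 + 30.5785 = 30.5973, so posterior SD = 0.1808.
Posterior mean = (-0.3/7.3² + 37·-4.31/1.1²) / 30.5973 = -4.3075.
Interval: -4.3075 ± 1.645 × 0.1808 → [-4.605, -4.010].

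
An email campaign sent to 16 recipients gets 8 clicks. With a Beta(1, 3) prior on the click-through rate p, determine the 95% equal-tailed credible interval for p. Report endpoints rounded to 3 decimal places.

[0.244, 0.665]

Posterior: Beta(1+8, 3+8) = Beta(9, 11).
Equal-tailed 95% interval: the 0.025 and 0.975 quantiles of Beta(9, 11).
Posterior mean ≈ 0.450, SD ≈ 0.109; a Normal approximation gives roughly [0.237, 0.663].
Exact: F⁻¹(0.025) = 0.244; F⁻¹(0.975) = 0.665.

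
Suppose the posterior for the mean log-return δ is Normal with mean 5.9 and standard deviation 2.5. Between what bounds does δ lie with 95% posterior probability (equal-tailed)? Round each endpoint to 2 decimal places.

The posterior is symmetric, so the 95% equal-tailed interval is δ = 5.9 ± z·2.5 with z = 1.960.
Half-width: 1.960 × 2.5 = 4.90.
5.9 − 4.90 = 1.00; 5.9 + 4.90 = 10.80.

[1.00, 10.80]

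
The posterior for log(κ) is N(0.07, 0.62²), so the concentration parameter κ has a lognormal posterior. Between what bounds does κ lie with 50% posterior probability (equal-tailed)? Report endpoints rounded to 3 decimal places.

[0.706, 1.629]

On the log scale the 50% interval is 0.07 ± 0.674 × 0.62 = [-0.3482, 0.4882].
Exponentiate: [e^-0.3482, e^0.4882] = [0.706, 1.629].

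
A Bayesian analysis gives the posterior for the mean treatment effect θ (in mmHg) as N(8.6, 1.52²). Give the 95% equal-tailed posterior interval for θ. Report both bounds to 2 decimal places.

The posterior is symmetric, so the 95% equal-tailed interval is θ = 8.6 ± z·1.52 with z = 1.960.
Half-width: 1.960 × 1.52 = 2.98.
8.6 − 2.98 = 5.62; 8.6 + 2.98 = 11.58.

[5.62, 11.58]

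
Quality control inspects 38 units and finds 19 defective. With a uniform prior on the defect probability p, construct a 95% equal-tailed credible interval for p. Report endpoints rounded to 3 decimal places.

Posterior: Beta(1+19, 1+19) = Beta(20, 20).
Equal-tailed 95% interval: the 0.025 and 0.975 quantiles of Beta(20, 20).
Posterior mean ≈ 0.500, SD ≈ 0.078; a Normal approximation gives roughly [0.347, 0.653].
Exact: F⁻¹(0.025) = 0.348; F⁻¹(0.975) = 0.652.

[0.348, 0.652]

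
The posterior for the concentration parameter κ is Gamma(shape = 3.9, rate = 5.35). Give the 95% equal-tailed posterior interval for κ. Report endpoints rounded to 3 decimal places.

[0.194, 1.611]

Posterior: Gamma(shape 3.9, rate 5.35).
Equal-tailed 95% interval: Gamma(3.9, 5.35) quantiles at 0.025 and 0.975.
Posterior mean ≈ 0.729, SD ≈ 0.369; a Normal approximation gives roughly [0.005, 1.452].
Exact: lower = 0.194; upper = 1.611.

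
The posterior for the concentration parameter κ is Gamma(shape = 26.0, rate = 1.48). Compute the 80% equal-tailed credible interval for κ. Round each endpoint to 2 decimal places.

[13.32, 22.10]

Posterior: Gamma(shape 26.0, rate 1.48).
Equal-tailed 80% interval: Gamma(26.0, 1.48) quantiles at 0.1 and 0.9.
Posterior mean ≈ 17.57, SD ≈ 3.45; a Normal approximation gives roughly [13.15, 21.98].
Exact: lower = 13.32; upper = 22.10.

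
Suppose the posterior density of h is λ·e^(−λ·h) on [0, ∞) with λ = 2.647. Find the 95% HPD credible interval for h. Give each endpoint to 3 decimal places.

The exponential density is strictly decreasing on [0, ∞), so the HPD interval is anchored at 0: [0, q] with P(h ≤ q) = 0.95.
q = −ln(1 − 0.95) / 2.647 = 2.9957 / 2.647 = 1.132.

[0.000, 1.132]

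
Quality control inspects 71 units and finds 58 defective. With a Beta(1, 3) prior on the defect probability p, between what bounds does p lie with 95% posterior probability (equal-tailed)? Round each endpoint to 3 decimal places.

[0.688, 0.871]

Posterior: Beta(1+58, 3+13) = Beta(59, 16).
Equal-tailed 95% interval: the 0.025 and 0.975 quantiles of Beta(59, 16).
Posterior mean ≈ 0.787, SD ≈ 0.047; a Normal approximation gives roughly [0.695, 0.879].
Exact: F⁻¹(0.025) = 0.688; F⁻¹(0.975) = 0.871.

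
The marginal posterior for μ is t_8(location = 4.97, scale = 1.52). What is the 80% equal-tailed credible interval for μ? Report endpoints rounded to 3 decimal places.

The t_8 distribution is symmetric; the 80% interval is 4.97 ± t·1.52 with t_{0.9,8} = 1.397.
Half-width: 1.397 × 1.52 = 2.123.
4.97 − 2.123 = 2.847; 4.97 + 2.123 = 7.093.

[2.847, 7.093]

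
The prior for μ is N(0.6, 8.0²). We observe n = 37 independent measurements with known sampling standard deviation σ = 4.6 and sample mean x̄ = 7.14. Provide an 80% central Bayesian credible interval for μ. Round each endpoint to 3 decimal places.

Posterior precision = 1/8.0² + 37/4.6² = 0.0156 + 1.7486 = 1.7642, so posterior SD = 0.7529.
Posterior mean = (0.6/8.0² + 37·7.14/4.6²) / 1.7642 = 7.0821.
Interval: 7.0821 ± 1.282 × 0.7529 → [6.117, 8.047].

[6.117, 8.047]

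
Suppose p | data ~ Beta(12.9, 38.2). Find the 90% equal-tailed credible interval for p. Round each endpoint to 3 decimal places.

[0.159, 0.357]

Posterior: Beta(12.9, 38.2).
Equal-tailed 90% interval: the 0.05 and 0.95 quantiles of Beta(12.9, 38.2).
Posterior mean ≈ 0.252, SD ≈ 0.060; a Normal approximation gives roughly [0.153, 0.351].
Exact: F⁻¹(0.05) = 0.159; F⁻¹(0.95) = 0.357.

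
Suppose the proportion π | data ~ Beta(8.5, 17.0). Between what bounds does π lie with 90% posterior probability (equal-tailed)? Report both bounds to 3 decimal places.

[0.190, 0.492]

Posterior: Beta(8.5, 17.0).
Equal-tailed 90% interval: the 0.05 and 0.95 quantiles of Beta(8.5, 17.0).
Posterior mean ≈ 0.333, SD ≈ 0.092; a Normal approximation gives roughly [0.183, 0.484].
Exact: F⁻¹(0.05) = 0.190; F⁻¹(0.95) = 0.492.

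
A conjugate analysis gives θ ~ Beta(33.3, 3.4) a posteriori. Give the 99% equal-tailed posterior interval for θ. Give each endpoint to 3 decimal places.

[0.749, 0.987]

Posterior: Beta(33.3, 3.4).
Equal-tailed 99% interval: the 0.005 and 0.995 quantiles of Beta(33.3, 3.4).
Posterior mean ≈ 0.907, SD ≈ 0.047; a Normal approximation gives roughly [0.786, 1.029].
Exact: F⁻¹(0.005) = 0.749; F⁻¹(0.995) = 0.987.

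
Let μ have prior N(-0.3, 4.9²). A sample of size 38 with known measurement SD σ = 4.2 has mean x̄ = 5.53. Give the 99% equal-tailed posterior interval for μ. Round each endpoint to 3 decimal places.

[3.681, 7.158]

Posterior precision = 1/4.9² + 38/4.2² = 0.0416 + 2.1542 = 2.1958, so posterior SD = 0.6748.
Posterior mean = (-0.3/4.9² + 38·5.53/4.2²) / 2.1958 = 5.4194.
Interval: 5.4194 ± 2.576 × 0.6748 → [3.681, 7.158].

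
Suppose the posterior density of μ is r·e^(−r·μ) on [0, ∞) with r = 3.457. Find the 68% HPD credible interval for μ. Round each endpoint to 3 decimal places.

[0.000, 0.330]

The exponential density is strictly decreasing on [0, ∞), so the HPD interval is anchored at 0: [0, q] with P(μ ≤ q) = 0.68.
q = −ln(1 − 0.68) / 3.457 = 1.1394 / 3.457 = 0.330.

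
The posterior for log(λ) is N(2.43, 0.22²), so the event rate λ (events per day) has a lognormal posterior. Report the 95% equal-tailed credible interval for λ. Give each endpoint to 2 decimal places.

On the log scale the 95% interval is 2.43 ± 1.960 × 0.22 = [1.9988, 2.8612].
Exponentiate: [e^1.9988, e^2.8612] = [7.38, 17.48].

[7.38, 17.48]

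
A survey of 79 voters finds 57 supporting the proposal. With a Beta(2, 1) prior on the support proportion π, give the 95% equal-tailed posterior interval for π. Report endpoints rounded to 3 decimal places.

Posterior: Beta(2+57, 1+22) = Beta(59, 23).
Equal-tailed 95% interval: the 0.025 and 0.975 quantiles of Beta(59, 23).
Posterior mean ≈ 0.720, SD ≈ 0.049; a Normal approximation gives roughly [0.623, 0.816].
Exact: F⁻¹(0.025) = 0.618; F⁻¹(0.975) = 0.811.

[0.618, 0.811]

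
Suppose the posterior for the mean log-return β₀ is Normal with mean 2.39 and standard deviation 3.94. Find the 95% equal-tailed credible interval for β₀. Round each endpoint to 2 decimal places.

[-5.33, 10.11]

The posterior is symmetric, so the 95% equal-tailed interval is β₀ = 2.39 ± z·3.94 with z = 1.960.
Half-width: 1.960 × 3.94 = 7.72.
2.39 − 7.72 = -5.33; 2.39 + 7.72 = 10.11.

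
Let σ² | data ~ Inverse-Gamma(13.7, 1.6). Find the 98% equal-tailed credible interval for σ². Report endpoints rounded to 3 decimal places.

Inverse-Gamma(13.7, 1.6) quantiles: F⁻¹(0.01) and F⁻¹(0.99).
Equivalently, 1/σ² ~ Gamma(13.7, rate = 1.6); invert its 0.99 and 0.01 quantiles.
Posterior mean ≈ 0.126, SD ≈ 0.037; a Normal approximation gives roughly [0.040, 0.212].
Exact: lower = 0.067; upper = 0.243.

[0.067, 0.243]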